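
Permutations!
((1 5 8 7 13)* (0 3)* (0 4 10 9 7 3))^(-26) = ((1 5 8 3 4 10 9 7 13))^(-26) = (1 5 8 3 4 10 9 7 13)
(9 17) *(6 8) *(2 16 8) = [0, 1, 16, 3, 4, 5, 2, 7, 6, 17, 10, 11, 12, 13, 14, 15, 8, 9] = (2 16 8 6)(9 17)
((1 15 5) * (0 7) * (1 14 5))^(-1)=((0 7)(1 15)(5 14))^(-1)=(0 7)(1 15)(5 14)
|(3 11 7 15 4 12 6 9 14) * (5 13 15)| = 11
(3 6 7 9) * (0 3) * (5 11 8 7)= (0 3 6 5 11 8 7 9)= [3, 1, 2, 6, 4, 11, 5, 9, 7, 0, 10, 8]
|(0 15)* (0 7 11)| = |(0 15 7 11)| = 4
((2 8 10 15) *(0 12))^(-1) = (0 12)(2 15 10 8)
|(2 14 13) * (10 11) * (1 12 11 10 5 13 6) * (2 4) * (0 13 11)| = 8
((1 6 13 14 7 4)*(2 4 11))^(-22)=((1 6 13 14 7 11 2 4))^(-22)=(1 13 7 2)(4 6 14 11)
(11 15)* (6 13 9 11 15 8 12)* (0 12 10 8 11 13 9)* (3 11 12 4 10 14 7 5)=[4, 1, 2, 11, 10, 3, 9, 5, 14, 13, 8, 12, 6, 0, 7, 15]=(15)(0 4 10 8 14 7 5 3 11 12 6 9 13)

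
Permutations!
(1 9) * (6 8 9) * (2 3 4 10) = (1 6 8 9)(2 3 4 10) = [0, 6, 3, 4, 10, 5, 8, 7, 9, 1, 2]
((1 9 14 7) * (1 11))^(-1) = (1 11 7 14 9)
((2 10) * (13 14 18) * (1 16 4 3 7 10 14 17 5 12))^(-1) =(1 12 5 17 13 18 14 2 10 7 3 4 16)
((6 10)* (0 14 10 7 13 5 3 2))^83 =((0 14 10 6 7 13 5 3 2))^83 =(0 10 7 5 2 14 6 13 3)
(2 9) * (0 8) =(0 8)(2 9) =[8, 1, 9, 3, 4, 5, 6, 7, 0, 2]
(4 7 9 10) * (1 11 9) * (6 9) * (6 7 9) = (1 11 7)(4 9 10) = [0, 11, 2, 3, 9, 5, 6, 1, 8, 10, 4, 7]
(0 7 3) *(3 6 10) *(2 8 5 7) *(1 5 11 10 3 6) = [2, 5, 8, 0, 4, 7, 3, 1, 11, 9, 6, 10] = (0 2 8 11 10 6 3)(1 5 7)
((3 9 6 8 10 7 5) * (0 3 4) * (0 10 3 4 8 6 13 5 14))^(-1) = (0 14 7 10 4)(3 8 5 13 9)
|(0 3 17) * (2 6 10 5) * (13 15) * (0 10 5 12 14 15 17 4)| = 6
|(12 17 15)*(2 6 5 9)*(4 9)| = 15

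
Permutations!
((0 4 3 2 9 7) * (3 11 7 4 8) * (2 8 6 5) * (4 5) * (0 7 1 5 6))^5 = ((1 5 2 9 6 4 11)(3 8))^5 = (1 4 9 5 11 6 2)(3 8)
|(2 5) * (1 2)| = |(1 2 5)| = 3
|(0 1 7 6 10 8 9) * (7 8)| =|(0 1 8 9)(6 10 7)| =12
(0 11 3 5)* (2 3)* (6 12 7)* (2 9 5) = (0 11 9 5)(2 3)(6 12 7) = [11, 1, 3, 2, 4, 0, 12, 6, 8, 5, 10, 9, 7]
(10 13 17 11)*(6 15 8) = [0, 1, 2, 3, 4, 5, 15, 7, 6, 9, 13, 10, 12, 17, 14, 8, 16, 11] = (6 15 8)(10 13 17 11)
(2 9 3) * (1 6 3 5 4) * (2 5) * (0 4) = (0 4 1 6 3 5)(2 9) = [4, 6, 9, 5, 1, 0, 3, 7, 8, 2]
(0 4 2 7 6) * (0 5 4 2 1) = (0 2 7 6 5 4 1) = [2, 0, 7, 3, 1, 4, 5, 6]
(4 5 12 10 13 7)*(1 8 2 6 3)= (1 8 2 6 3)(4 5 12 10 13 7)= [0, 8, 6, 1, 5, 12, 3, 4, 2, 9, 13, 11, 10, 7]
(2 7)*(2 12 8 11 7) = [0, 1, 2, 3, 4, 5, 6, 12, 11, 9, 10, 7, 8] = (7 12 8 11)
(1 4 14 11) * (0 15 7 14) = (0 15 7 14 11 1 4) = [15, 4, 2, 3, 0, 5, 6, 14, 8, 9, 10, 1, 12, 13, 11, 7]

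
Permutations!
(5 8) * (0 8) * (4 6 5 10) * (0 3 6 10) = [8, 1, 2, 6, 10, 3, 5, 7, 0, 9, 4] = (0 8)(3 6 5)(4 10)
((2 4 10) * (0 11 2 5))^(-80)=((0 11 2 4 10 5))^(-80)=(0 10 2)(4 11 5)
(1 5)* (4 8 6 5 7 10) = (1 7 10 4 8 6 5) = [0, 7, 2, 3, 8, 1, 5, 10, 6, 9, 4]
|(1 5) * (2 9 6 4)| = 4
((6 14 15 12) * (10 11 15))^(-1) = ((6 14 10 11 15 12))^(-1) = (6 12 15 11 10 14)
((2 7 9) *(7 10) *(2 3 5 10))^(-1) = (3 9 7 10 5)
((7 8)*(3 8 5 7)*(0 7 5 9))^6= (9)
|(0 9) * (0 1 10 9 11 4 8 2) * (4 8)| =12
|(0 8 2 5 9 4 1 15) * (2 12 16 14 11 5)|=|(0 8 12 16 14 11 5 9 4 1 15)|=11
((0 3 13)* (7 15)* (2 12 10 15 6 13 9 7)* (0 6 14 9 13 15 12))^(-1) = (0 2 15 6 13 3)(7 9 14)(10 12)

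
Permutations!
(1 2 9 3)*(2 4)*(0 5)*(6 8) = (0 5)(1 4 2 9 3)(6 8) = [5, 4, 9, 1, 2, 0, 8, 7, 6, 3]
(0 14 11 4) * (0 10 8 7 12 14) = (4 10 8 7 12 14 11) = [0, 1, 2, 3, 10, 5, 6, 12, 7, 9, 8, 4, 14, 13, 11]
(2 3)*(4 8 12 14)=(2 3)(4 8 12 14)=[0, 1, 3, 2, 8, 5, 6, 7, 12, 9, 10, 11, 14, 13, 4]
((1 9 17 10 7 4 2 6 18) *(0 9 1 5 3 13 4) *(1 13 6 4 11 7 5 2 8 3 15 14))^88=(2 6 8)(3 4 18)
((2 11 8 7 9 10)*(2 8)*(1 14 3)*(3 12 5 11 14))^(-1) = ((1 3)(2 14 12 5 11)(7 9 10 8))^(-1) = (1 3)(2 11 5 12 14)(7 8 10 9)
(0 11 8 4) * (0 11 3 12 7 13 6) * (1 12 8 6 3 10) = (0 10 1 12 7 13 3 8 4 11 6) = [10, 12, 2, 8, 11, 5, 0, 13, 4, 9, 1, 6, 7, 3]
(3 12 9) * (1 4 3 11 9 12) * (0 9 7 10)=(12)(0 9 11 7 10)(1 4 3)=[9, 4, 2, 1, 3, 5, 6, 10, 8, 11, 0, 7, 12]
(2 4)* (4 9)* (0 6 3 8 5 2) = (0 6 3 8 5 2 9 4) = [6, 1, 9, 8, 0, 2, 3, 7, 5, 4]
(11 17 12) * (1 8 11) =(1 8 11 17 12) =[0, 8, 2, 3, 4, 5, 6, 7, 11, 9, 10, 17, 1, 13, 14, 15, 16, 12]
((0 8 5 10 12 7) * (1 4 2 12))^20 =(0 5 1 2 7 8 10 4 12)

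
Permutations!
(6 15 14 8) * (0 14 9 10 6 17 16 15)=[14, 1, 2, 3, 4, 5, 0, 7, 17, 10, 6, 11, 12, 13, 8, 9, 15, 16]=(0 14 8 17 16 15 9 10 6)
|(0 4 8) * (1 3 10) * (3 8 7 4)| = 10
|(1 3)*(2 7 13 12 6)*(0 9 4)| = 30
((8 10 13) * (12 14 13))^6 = (8 10 12 14 13)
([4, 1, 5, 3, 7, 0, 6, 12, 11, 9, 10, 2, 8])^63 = [5, 1, 11, 3, 0, 2, 6, 4, 12, 9, 10, 8, 7]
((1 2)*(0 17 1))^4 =((0 17 1 2))^4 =(17)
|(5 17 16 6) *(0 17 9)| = 6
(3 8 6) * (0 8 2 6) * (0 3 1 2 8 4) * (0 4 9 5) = (0 9 5)(1 2 6)(3 8) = [9, 2, 6, 8, 4, 0, 1, 7, 3, 5]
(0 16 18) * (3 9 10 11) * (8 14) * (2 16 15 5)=(0 15 5 2 16 18)(3 9 10 11)(8 14)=[15, 1, 16, 9, 4, 2, 6, 7, 14, 10, 11, 3, 12, 13, 8, 5, 18, 17, 0]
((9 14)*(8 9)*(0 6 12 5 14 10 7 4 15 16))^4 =(0 14 7)(4 6 8)(5 10 16)(9 15 12)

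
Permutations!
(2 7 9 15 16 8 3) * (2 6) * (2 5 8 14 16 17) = (2 7 9 15 17)(3 6 5 8)(14 16) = [0, 1, 7, 6, 4, 8, 5, 9, 3, 15, 10, 11, 12, 13, 16, 17, 14, 2]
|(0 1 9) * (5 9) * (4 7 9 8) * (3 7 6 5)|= |(0 1 3 7 9)(4 6 5 8)|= 20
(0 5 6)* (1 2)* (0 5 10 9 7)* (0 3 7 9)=[10, 2, 1, 7, 4, 6, 5, 3, 8, 9, 0]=(0 10)(1 2)(3 7)(5 6)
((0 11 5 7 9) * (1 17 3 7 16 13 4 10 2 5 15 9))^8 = ((0 11 15 9)(1 17 3 7)(2 5 16 13 4 10))^8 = (17)(2 16 4)(5 13 10)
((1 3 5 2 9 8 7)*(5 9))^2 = ((1 3 9 8 7)(2 5))^2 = (1 9 7 3 8)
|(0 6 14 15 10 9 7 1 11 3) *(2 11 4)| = |(0 6 14 15 10 9 7 1 4 2 11 3)| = 12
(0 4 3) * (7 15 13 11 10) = [4, 1, 2, 0, 3, 5, 6, 15, 8, 9, 7, 10, 12, 11, 14, 13] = (0 4 3)(7 15 13 11 10)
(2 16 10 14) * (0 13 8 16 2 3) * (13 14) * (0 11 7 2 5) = [14, 1, 5, 11, 4, 0, 6, 2, 16, 9, 13, 7, 12, 8, 3, 15, 10] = (0 14 3 11 7 2 5)(8 16 10 13)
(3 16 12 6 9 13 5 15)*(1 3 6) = [0, 3, 2, 16, 4, 15, 9, 7, 8, 13, 10, 11, 1, 5, 14, 6, 12] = (1 3 16 12)(5 15 6 9 13)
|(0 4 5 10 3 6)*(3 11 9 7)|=9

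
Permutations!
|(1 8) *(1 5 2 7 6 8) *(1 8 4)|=|(1 8 5 2 7 6 4)|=7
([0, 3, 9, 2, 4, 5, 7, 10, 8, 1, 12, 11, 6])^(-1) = (1 9 2 3)(6 12 10 7)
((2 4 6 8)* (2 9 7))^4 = (2 9 6)(4 7 8)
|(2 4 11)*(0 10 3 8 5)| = 15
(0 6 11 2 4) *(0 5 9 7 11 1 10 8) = (0 6 1 10 8)(2 4 5 9 7 11) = [6, 10, 4, 3, 5, 9, 1, 11, 0, 7, 8, 2]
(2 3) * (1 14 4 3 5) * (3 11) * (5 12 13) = (1 14 4 11 3 2 12 13 5) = [0, 14, 12, 2, 11, 1, 6, 7, 8, 9, 10, 3, 13, 5, 4]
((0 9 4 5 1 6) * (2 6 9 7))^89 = (0 7 2 6)(1 9 4 5) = ((0 7 2 6)(1 9 4 5))^89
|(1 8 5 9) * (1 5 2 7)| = |(1 8 2 7)(5 9)| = 4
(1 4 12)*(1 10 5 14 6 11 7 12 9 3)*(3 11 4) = (1 3)(4 9 11 7 12 10 5 14 6) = [0, 3, 2, 1, 9, 14, 4, 12, 8, 11, 5, 7, 10, 13, 6]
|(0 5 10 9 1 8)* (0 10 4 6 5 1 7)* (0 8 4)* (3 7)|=|(0 1 4 6 5)(3 7 8 10 9)|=5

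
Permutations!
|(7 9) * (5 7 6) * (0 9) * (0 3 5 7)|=6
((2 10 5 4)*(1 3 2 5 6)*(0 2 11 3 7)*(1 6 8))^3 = (0 8)(1 2)(3 11)(4 5)(7 10)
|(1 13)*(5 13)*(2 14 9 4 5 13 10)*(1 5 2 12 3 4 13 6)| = 18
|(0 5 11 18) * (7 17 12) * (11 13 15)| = |(0 5 13 15 11 18)(7 17 12)| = 6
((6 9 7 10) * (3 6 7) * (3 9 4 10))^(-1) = (3 7 10 4 6)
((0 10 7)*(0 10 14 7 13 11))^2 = ((0 14 7 10 13 11))^2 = (0 7 13)(10 11 14)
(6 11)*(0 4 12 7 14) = (0 4 12 7 14)(6 11) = [4, 1, 2, 3, 12, 5, 11, 14, 8, 9, 10, 6, 7, 13, 0]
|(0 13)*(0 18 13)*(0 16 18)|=4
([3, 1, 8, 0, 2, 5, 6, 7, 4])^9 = [3, 1, 2, 0, 4, 5, 6, 7, 8]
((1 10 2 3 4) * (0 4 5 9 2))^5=((0 4 1 10)(2 3 5 9))^5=(0 4 1 10)(2 3 5 9)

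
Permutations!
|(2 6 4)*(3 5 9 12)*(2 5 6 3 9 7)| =6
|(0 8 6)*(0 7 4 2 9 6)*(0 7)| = |(0 8 7 4 2 9 6)| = 7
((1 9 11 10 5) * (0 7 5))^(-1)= (0 10 11 9 1 5 7)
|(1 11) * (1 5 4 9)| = 5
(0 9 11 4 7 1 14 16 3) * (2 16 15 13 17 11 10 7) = [9, 14, 16, 0, 2, 5, 6, 1, 8, 10, 7, 4, 12, 17, 15, 13, 3, 11] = (0 9 10 7 1 14 15 13 17 11 4 2 16 3)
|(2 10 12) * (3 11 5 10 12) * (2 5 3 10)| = 6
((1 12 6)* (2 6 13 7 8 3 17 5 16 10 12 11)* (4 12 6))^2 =(1 2 12 7 3 5 10)(4 13 8 17 16 6 11)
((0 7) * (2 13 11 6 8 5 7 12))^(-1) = (0 7 5 8 6 11 13 2 12)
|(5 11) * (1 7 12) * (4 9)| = |(1 7 12)(4 9)(5 11)| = 6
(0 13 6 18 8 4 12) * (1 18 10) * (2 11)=(0 13 6 10 1 18 8 4 12)(2 11)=[13, 18, 11, 3, 12, 5, 10, 7, 4, 9, 1, 2, 0, 6, 14, 15, 16, 17, 8]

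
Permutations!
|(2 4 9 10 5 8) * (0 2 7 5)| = |(0 2 4 9 10)(5 8 7)| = 15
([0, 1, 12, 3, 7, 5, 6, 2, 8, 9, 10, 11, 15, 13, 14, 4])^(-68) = (2 15 7 12 4)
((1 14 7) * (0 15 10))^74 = ((0 15 10)(1 14 7))^74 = (0 10 15)(1 7 14)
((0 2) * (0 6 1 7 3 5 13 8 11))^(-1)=(0 11 8 13 5 3 7 1 6 2)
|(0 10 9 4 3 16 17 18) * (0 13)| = 9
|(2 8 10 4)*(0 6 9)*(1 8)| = |(0 6 9)(1 8 10 4 2)| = 15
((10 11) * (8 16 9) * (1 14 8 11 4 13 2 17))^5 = (1 11 17 9 2 16 13 8 4 14 10)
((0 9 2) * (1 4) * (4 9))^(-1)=(0 2 9 1 4)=((0 4 1 9 2))^(-1)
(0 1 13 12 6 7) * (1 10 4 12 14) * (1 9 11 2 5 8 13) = (0 10 4 12 6 7)(2 5 8 13 14 9 11) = [10, 1, 5, 3, 12, 8, 7, 0, 13, 11, 4, 2, 6, 14, 9]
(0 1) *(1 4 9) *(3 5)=[4, 0, 2, 5, 9, 3, 6, 7, 8, 1]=(0 4 9 1)(3 5)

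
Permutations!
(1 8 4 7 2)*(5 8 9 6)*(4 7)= (1 9 6 5 8 7 2)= [0, 9, 1, 3, 4, 8, 5, 2, 7, 6]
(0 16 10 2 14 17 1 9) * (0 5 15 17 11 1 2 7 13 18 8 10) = (0 16)(1 9 5 15 17 2 14 11)(7 13 18 8 10) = [16, 9, 14, 3, 4, 15, 6, 13, 10, 5, 7, 1, 12, 18, 11, 17, 0, 2, 8]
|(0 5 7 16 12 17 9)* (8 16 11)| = 9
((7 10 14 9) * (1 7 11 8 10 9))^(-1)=((1 7 9 11 8 10 14))^(-1)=(1 14 10 8 11 9 7)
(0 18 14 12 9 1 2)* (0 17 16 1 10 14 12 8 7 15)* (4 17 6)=(0 18 12 9 10 14 8 7 15)(1 2 6 4 17 16)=[18, 2, 6, 3, 17, 5, 4, 15, 7, 10, 14, 11, 9, 13, 8, 0, 1, 16, 12]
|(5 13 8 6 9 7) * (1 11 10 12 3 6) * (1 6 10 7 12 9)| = 28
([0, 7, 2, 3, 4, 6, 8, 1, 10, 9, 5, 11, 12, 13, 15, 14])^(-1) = [0, 7, 2, 3, 4, 10, 5, 1, 6, 9, 8, 11, 12, 13, 15, 14]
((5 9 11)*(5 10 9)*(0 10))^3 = ((0 10 9 11))^3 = (0 11 9 10)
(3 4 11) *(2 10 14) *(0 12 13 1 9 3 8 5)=(0 12 13 1 9 3 4 11 8 5)(2 10 14)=[12, 9, 10, 4, 11, 0, 6, 7, 5, 3, 14, 8, 13, 1, 2]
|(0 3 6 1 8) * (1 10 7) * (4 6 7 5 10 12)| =|(0 3 7 1 8)(4 6 12)(5 10)| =30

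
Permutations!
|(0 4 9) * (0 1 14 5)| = |(0 4 9 1 14 5)| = 6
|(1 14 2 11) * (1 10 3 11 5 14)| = |(2 5 14)(3 11 10)| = 3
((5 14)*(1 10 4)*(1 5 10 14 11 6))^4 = (1 5 14 11 10 6 4)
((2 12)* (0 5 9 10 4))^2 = ((0 5 9 10 4)(2 12))^2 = (12)(0 9 4 5 10)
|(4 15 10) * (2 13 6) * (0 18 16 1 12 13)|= 24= |(0 18 16 1 12 13 6 2)(4 15 10)|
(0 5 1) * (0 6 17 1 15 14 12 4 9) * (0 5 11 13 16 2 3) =(0 11 13 16 2 3)(1 6 17)(4 9 5 15 14 12) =[11, 6, 3, 0, 9, 15, 17, 7, 8, 5, 10, 13, 4, 16, 12, 14, 2, 1]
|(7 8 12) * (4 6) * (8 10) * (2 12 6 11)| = |(2 12 7 10 8 6 4 11)| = 8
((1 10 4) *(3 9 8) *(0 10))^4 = ((0 10 4 1)(3 9 8))^4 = (10)(3 9 8)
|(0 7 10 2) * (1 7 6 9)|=|(0 6 9 1 7 10 2)|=7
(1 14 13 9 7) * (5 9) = (1 14 13 5 9 7) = [0, 14, 2, 3, 4, 9, 6, 1, 8, 7, 10, 11, 12, 5, 13]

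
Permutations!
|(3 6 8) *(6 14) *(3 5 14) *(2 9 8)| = 6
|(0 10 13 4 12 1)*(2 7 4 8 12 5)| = |(0 10 13 8 12 1)(2 7 4 5)| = 12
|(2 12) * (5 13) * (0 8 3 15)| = |(0 8 3 15)(2 12)(5 13)| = 4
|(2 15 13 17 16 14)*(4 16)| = 7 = |(2 15 13 17 4 16 14)|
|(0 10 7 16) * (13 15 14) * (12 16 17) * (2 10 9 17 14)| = 30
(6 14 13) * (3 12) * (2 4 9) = (2 4 9)(3 12)(6 14 13) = [0, 1, 4, 12, 9, 5, 14, 7, 8, 2, 10, 11, 3, 6, 13]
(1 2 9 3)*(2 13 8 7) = (1 13 8 7 2 9 3) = [0, 13, 9, 1, 4, 5, 6, 2, 7, 3, 10, 11, 12, 8]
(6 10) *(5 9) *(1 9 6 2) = (1 9 5 6 10 2) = [0, 9, 1, 3, 4, 6, 10, 7, 8, 5, 2]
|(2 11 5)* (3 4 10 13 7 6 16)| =|(2 11 5)(3 4 10 13 7 6 16)| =21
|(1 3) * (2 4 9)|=6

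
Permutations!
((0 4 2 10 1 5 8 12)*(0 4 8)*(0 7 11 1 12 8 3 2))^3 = (0 10)(1 11 7 5)(2 4)(3 12)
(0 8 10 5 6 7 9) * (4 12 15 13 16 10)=(0 8 4 12 15 13 16 10 5 6 7 9)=[8, 1, 2, 3, 12, 6, 7, 9, 4, 0, 5, 11, 15, 16, 14, 13, 10]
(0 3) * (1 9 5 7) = (0 3)(1 9 5 7) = [3, 9, 2, 0, 4, 7, 6, 1, 8, 5]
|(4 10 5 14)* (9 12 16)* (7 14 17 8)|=|(4 10 5 17 8 7 14)(9 12 16)|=21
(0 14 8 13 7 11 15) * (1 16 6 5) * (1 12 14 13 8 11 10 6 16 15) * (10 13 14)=(16)(0 14 11 1 15)(5 12 10 6)(7 13)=[14, 15, 2, 3, 4, 12, 5, 13, 8, 9, 6, 1, 10, 7, 11, 0, 16]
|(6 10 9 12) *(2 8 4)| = 12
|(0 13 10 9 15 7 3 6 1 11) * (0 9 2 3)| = |(0 13 10 2 3 6 1 11 9 15 7)| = 11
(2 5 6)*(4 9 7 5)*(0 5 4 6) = [5, 1, 6, 3, 9, 0, 2, 4, 8, 7] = (0 5)(2 6)(4 9 7)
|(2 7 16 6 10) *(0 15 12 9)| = |(0 15 12 9)(2 7 16 6 10)| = 20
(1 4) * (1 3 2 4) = (2 4 3) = [0, 1, 4, 2, 3]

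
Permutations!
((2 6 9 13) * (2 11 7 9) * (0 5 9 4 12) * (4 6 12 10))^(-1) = (0 12 2 6 7 11 13 9 5)(4 10)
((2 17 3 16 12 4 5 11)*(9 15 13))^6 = (2 5 12 3)(4 16 17 11)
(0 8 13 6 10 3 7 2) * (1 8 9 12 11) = [9, 8, 0, 7, 4, 5, 10, 2, 13, 12, 3, 1, 11, 6] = (0 9 12 11 1 8 13 6 10 3 7 2)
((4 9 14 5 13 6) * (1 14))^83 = (1 9 4 6 13 5 14)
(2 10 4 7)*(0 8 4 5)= (0 8 4 7 2 10 5)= [8, 1, 10, 3, 7, 0, 6, 2, 4, 9, 5]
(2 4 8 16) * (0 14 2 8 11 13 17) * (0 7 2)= [14, 1, 4, 3, 11, 5, 6, 2, 16, 9, 10, 13, 12, 17, 0, 15, 8, 7]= (0 14)(2 4 11 13 17 7)(8 16)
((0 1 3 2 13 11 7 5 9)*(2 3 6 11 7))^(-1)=((0 1 6 11 2 13 7 5 9))^(-1)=(0 9 5 7 13 2 11 6 1)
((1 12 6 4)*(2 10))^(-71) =((1 12 6 4)(2 10))^(-71) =(1 12 6 4)(2 10)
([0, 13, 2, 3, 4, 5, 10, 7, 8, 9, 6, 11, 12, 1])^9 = [0, 13, 2, 3, 4, 5, 10, 7, 8, 9, 6, 11, 12, 1]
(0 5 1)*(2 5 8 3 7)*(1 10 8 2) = (0 2 5 10 8 3 7 1) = [2, 0, 5, 7, 4, 10, 6, 1, 3, 9, 8]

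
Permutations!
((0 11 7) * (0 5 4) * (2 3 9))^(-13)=((0 11 7 5 4)(2 3 9))^(-13)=(0 7 4 11 5)(2 9 3)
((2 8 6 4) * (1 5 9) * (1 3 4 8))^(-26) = (1 4 9)(2 3 5)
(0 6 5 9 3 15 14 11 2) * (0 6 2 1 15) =[2, 15, 6, 0, 4, 9, 5, 7, 8, 3, 10, 1, 12, 13, 11, 14] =(0 2 6 5 9 3)(1 15 14 11)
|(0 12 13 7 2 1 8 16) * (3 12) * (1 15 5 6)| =|(0 3 12 13 7 2 15 5 6 1 8 16)| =12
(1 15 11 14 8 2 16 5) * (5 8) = [0, 15, 16, 3, 4, 1, 6, 7, 2, 9, 10, 14, 12, 13, 5, 11, 8] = (1 15 11 14 5)(2 16 8)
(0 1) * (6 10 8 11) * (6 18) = (0 1)(6 10 8 11 18) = [1, 0, 2, 3, 4, 5, 10, 7, 11, 9, 8, 18, 12, 13, 14, 15, 16, 17, 6]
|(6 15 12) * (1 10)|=|(1 10)(6 15 12)|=6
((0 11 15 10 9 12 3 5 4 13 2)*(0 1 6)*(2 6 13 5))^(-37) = (0 2 10 6 3 15 13 12 11 1 9)(4 5)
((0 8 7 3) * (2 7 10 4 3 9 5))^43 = ((0 8 10 4 3)(2 7 9 5))^43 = (0 4 8 3 10)(2 5 9 7)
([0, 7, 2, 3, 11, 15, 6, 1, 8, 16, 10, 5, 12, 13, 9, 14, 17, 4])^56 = (17)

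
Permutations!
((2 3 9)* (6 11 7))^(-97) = (2 9 3)(6 7 11)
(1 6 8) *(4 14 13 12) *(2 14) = (1 6 8)(2 14 13 12 4) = [0, 6, 14, 3, 2, 5, 8, 7, 1, 9, 10, 11, 4, 12, 13]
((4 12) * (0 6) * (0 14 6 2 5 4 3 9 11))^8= ((0 2 5 4 12 3 9 11)(6 14))^8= (14)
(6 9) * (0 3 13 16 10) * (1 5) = (0 3 13 16 10)(1 5)(6 9) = [3, 5, 2, 13, 4, 1, 9, 7, 8, 6, 0, 11, 12, 16, 14, 15, 10]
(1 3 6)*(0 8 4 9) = [8, 3, 2, 6, 9, 5, 1, 7, 4, 0] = (0 8 4 9)(1 3 6)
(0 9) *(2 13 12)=[9, 1, 13, 3, 4, 5, 6, 7, 8, 0, 10, 11, 2, 12]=(0 9)(2 13 12)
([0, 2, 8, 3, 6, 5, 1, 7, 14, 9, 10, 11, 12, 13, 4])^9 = [0, 14, 4, 3, 2, 5, 8, 7, 6, 9, 10, 11, 12, 13, 1]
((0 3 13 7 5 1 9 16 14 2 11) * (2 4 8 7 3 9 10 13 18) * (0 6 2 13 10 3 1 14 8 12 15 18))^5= (0 5 18 9 14 13 16 4 1 8 12 3 7 15)(2 6 11)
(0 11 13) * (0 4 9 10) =(0 11 13 4 9 10) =[11, 1, 2, 3, 9, 5, 6, 7, 8, 10, 0, 13, 12, 4]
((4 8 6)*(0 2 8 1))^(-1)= (0 1 4 6 8 2)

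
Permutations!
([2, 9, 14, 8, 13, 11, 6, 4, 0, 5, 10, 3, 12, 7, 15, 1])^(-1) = [8, 15, 0, 11, 7, 9, 6, 13, 3, 1, 10, 5, 12, 4, 2, 14]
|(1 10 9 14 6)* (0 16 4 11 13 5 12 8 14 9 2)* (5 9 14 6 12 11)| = 14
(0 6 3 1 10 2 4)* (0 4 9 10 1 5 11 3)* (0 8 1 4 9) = (0 6 8 1 4 9 10 2)(3 5 11) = [6, 4, 0, 5, 9, 11, 8, 7, 1, 10, 2, 3]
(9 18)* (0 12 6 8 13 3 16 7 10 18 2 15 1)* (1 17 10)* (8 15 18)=(0 12 6 15 17 10 8 13 3 16 7 1)(2 18 9)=[12, 0, 18, 16, 4, 5, 15, 1, 13, 2, 8, 11, 6, 3, 14, 17, 7, 10, 9]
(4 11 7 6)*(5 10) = [0, 1, 2, 3, 11, 10, 4, 6, 8, 9, 5, 7] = (4 11 7 6)(5 10)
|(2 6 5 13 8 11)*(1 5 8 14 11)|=8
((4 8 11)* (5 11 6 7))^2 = (4 6 5)(7 11 8)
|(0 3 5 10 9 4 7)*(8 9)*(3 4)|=15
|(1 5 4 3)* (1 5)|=3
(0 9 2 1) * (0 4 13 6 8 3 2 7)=(0 9 7)(1 4 13 6 8 3 2)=[9, 4, 1, 2, 13, 5, 8, 0, 3, 7, 10, 11, 12, 6]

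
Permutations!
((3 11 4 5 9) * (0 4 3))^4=((0 4 5 9)(3 11))^4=(11)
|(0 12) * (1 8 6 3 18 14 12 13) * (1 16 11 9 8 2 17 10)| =|(0 13 16 11 9 8 6 3 18 14 12)(1 2 17 10)| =44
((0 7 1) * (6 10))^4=(10)(0 7 1)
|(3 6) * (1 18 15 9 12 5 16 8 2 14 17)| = |(1 18 15 9 12 5 16 8 2 14 17)(3 6)| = 22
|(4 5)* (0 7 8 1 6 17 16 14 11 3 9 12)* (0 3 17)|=|(0 7 8 1 6)(3 9 12)(4 5)(11 17 16 14)|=60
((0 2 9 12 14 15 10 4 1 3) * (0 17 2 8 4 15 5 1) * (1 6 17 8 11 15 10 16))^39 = (0 4 8 3 1 16 15 11)(2 5 9 6 12 17 14)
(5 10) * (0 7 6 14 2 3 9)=(0 7 6 14 2 3 9)(5 10)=[7, 1, 3, 9, 4, 10, 14, 6, 8, 0, 5, 11, 12, 13, 2]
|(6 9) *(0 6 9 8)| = 3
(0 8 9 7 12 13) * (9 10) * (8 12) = (0 12 13)(7 8 10 9) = [12, 1, 2, 3, 4, 5, 6, 8, 10, 7, 9, 11, 13, 0]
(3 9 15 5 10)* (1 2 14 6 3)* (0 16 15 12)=[16, 2, 14, 9, 4, 10, 3, 7, 8, 12, 1, 11, 0, 13, 6, 5, 15]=(0 16 15 5 10 1 2 14 6 3 9 12)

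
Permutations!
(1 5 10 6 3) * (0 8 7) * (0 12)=[8, 5, 2, 1, 4, 10, 3, 12, 7, 9, 6, 11, 0]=(0 8 7 12)(1 5 10 6 3)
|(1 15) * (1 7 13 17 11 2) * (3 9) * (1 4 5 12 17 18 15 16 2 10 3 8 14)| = 52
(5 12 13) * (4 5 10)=[0, 1, 2, 3, 5, 12, 6, 7, 8, 9, 4, 11, 13, 10]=(4 5 12 13 10)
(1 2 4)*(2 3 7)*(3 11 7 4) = (1 11 7 2 3 4) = [0, 11, 3, 4, 1, 5, 6, 2, 8, 9, 10, 7]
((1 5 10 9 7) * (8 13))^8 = (13)(1 9 5 7 10)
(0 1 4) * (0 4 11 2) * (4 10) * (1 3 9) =[3, 11, 0, 9, 10, 5, 6, 7, 8, 1, 4, 2] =(0 3 9 1 11 2)(4 10)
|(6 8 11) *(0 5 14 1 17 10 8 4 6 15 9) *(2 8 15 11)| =8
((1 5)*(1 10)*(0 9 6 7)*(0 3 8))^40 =(0 3 6)(1 5 10)(7 9 8)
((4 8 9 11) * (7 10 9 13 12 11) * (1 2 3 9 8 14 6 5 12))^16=(4 12 6)(5 14 11)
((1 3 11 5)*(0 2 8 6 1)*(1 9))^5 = (0 1 2 3 8 11 6 5 9) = ((0 2 8 6 9 1 3 11 5))^5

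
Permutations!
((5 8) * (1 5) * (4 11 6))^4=(1 5 8)(4 11 6)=((1 5 8)(4 11 6))^4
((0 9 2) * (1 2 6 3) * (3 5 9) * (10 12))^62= (12)(0 1)(2 3)(5 6 9)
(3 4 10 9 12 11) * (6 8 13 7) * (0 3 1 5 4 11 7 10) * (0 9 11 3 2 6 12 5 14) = (0 2 6 8 13 10 11 1 14)(4 9 5)(7 12) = [2, 14, 6, 3, 9, 4, 8, 12, 13, 5, 11, 1, 7, 10, 0]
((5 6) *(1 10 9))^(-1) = ((1 10 9)(5 6))^(-1) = (1 9 10)(5 6)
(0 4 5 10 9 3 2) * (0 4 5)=(0 5 10 9 3 2 4)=[5, 1, 4, 2, 0, 10, 6, 7, 8, 3, 9]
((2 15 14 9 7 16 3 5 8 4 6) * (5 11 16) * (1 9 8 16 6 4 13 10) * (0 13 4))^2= (0 10 9 5 3 6 15 8)(1 7 16 11 2 14 4 13)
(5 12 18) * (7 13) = (5 12 18)(7 13) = [0, 1, 2, 3, 4, 12, 6, 13, 8, 9, 10, 11, 18, 7, 14, 15, 16, 17, 5]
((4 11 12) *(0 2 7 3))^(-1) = ((0 2 7 3)(4 11 12))^(-1) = (0 3 7 2)(4 12 11)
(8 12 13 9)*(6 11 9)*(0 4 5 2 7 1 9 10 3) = (0 4 5 2 7 1 9 8 12 13 6 11 10 3) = [4, 9, 7, 0, 5, 2, 11, 1, 12, 8, 3, 10, 13, 6]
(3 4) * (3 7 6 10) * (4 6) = [0, 1, 2, 6, 7, 5, 10, 4, 8, 9, 3] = (3 6 10)(4 7)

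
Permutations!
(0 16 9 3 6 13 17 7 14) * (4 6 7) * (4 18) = [16, 1, 2, 7, 6, 5, 13, 14, 8, 3, 10, 11, 12, 17, 0, 15, 9, 18, 4] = (0 16 9 3 7 14)(4 6 13 17 18)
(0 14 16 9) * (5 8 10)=(0 14 16 9)(5 8 10)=[14, 1, 2, 3, 4, 8, 6, 7, 10, 0, 5, 11, 12, 13, 16, 15, 9]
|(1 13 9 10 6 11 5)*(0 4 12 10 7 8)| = |(0 4 12 10 6 11 5 1 13 9 7 8)| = 12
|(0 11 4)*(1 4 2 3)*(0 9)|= |(0 11 2 3 1 4 9)|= 7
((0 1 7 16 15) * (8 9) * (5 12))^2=(0 7 15 1 16)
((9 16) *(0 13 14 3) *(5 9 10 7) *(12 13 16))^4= ((0 16 10 7 5 9 12 13 14 3))^4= (0 5 14 10 12)(3 7 13 16 9)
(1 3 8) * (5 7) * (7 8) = [0, 3, 2, 7, 4, 8, 6, 5, 1] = (1 3 7 5 8)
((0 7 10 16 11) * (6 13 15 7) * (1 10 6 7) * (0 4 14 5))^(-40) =((0 7 6 13 15 1 10 16 11 4 14 5))^(-40) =(0 11 15)(1 7 4)(5 16 13)(6 14 10)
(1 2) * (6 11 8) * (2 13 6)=[0, 13, 1, 3, 4, 5, 11, 7, 2, 9, 10, 8, 12, 6]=(1 13 6 11 8 2)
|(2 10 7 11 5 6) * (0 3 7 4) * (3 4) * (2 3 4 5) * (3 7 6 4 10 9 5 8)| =10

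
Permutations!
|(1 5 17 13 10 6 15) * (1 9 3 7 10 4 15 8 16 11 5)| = |(3 7 10 6 8 16 11 5 17 13 4 15 9)| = 13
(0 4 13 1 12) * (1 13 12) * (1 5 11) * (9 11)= (13)(0 4 12)(1 5 9 11)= [4, 5, 2, 3, 12, 9, 6, 7, 8, 11, 10, 1, 0, 13]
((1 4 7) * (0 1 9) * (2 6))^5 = (9)(2 6)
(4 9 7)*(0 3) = (0 3)(4 9 7) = [3, 1, 2, 0, 9, 5, 6, 4, 8, 7]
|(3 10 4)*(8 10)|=4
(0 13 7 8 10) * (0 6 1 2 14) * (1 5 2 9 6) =(0 13 7 8 10 1 9 6 5 2 14) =[13, 9, 14, 3, 4, 2, 5, 8, 10, 6, 1, 11, 12, 7, 0]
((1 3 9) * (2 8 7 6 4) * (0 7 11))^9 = (0 6 2 11 7 4 8)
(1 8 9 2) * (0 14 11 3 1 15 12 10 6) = [14, 8, 15, 1, 4, 5, 0, 7, 9, 2, 6, 3, 10, 13, 11, 12] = (0 14 11 3 1 8 9 2 15 12 10 6)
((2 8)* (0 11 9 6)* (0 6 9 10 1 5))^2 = (0 10 5 11 1)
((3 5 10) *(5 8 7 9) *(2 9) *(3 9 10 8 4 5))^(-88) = ((2 10 9 3 4 5 8 7))^(-88) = (10)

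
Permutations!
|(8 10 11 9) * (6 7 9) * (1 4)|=6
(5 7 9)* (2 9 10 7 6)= (2 9 5 6)(7 10)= [0, 1, 9, 3, 4, 6, 2, 10, 8, 5, 7]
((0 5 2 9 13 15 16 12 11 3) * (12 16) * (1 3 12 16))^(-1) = (0 3 1 16 15 13 9 2 5)(11 12)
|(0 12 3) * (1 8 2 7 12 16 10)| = 9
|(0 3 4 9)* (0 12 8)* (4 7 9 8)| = 7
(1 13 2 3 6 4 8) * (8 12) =(1 13 2 3 6 4 12 8) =[0, 13, 3, 6, 12, 5, 4, 7, 1, 9, 10, 11, 8, 2]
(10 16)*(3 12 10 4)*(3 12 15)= (3 15)(4 12 10 16)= [0, 1, 2, 15, 12, 5, 6, 7, 8, 9, 16, 11, 10, 13, 14, 3, 4]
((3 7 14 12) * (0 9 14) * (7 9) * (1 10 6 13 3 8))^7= ((0 7)(1 10 6 13 3 9 14 12 8))^7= (0 7)(1 12 9 13 10 8 14 3 6)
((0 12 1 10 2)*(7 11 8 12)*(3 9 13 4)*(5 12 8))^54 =((0 7 11 5 12 1 10 2)(3 9 13 4))^54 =(0 10 12 11)(1 5 7 2)(3 13)(4 9)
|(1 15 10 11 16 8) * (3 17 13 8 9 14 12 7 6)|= 14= |(1 15 10 11 16 9 14 12 7 6 3 17 13 8)|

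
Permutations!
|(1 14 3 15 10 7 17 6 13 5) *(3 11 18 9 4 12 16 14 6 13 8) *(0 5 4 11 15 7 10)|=|(0 5 1 6 8 3 7 17 13 4 12 16 14 15)(9 11 18)|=42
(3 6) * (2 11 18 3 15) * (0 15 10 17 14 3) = (0 15 2 11 18)(3 6 10 17 14) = [15, 1, 11, 6, 4, 5, 10, 7, 8, 9, 17, 18, 12, 13, 3, 2, 16, 14, 0]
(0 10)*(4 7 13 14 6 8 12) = (0 10)(4 7 13 14 6 8 12) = [10, 1, 2, 3, 7, 5, 8, 13, 12, 9, 0, 11, 4, 14, 6]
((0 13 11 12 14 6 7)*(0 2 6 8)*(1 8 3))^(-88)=(14)(2 7 6)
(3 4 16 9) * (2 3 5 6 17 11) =(2 3 4 16 9 5 6 17 11) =[0, 1, 3, 4, 16, 6, 17, 7, 8, 5, 10, 2, 12, 13, 14, 15, 9, 11]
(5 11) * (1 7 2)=(1 7 2)(5 11)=[0, 7, 1, 3, 4, 11, 6, 2, 8, 9, 10, 5]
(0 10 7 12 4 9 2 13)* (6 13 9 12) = (0 10 7 6 13)(2 9)(4 12) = [10, 1, 9, 3, 12, 5, 13, 6, 8, 2, 7, 11, 4, 0]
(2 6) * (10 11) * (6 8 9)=(2 8 9 6)(10 11)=[0, 1, 8, 3, 4, 5, 2, 7, 9, 6, 11, 10]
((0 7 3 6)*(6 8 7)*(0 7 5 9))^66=((0 6 7 3 8 5 9))^66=(0 3 9 7 5 6 8)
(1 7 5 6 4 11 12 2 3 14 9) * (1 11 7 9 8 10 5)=[0, 9, 3, 14, 7, 6, 4, 1, 10, 11, 5, 12, 2, 13, 8]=(1 9 11 12 2 3 14 8 10 5 6 4 7)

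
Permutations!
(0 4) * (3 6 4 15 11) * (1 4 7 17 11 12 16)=[15, 4, 2, 6, 0, 5, 7, 17, 8, 9, 10, 3, 16, 13, 14, 12, 1, 11]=(0 15 12 16 1 4)(3 6 7 17 11)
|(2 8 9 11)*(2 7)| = 5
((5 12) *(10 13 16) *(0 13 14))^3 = (0 10 13 14 16)(5 12)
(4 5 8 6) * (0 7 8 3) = (0 7 8 6 4 5 3) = [7, 1, 2, 0, 5, 3, 4, 8, 6]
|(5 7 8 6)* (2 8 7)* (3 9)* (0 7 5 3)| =8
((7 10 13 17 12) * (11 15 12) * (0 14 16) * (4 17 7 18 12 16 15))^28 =((0 14 15 16)(4 17 11)(7 10 13)(12 18))^28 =(18)(4 17 11)(7 10 13)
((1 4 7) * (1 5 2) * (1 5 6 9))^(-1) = ((1 4 7 6 9)(2 5))^(-1) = (1 9 6 7 4)(2 5)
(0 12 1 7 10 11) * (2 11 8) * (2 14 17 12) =(0 2 11)(1 7 10 8 14 17 12) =[2, 7, 11, 3, 4, 5, 6, 10, 14, 9, 8, 0, 1, 13, 17, 15, 16, 12]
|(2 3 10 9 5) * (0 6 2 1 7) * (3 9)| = 14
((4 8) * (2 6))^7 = (2 6)(4 8)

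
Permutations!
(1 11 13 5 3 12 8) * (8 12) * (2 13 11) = (1 2 13 5 3 8) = [0, 2, 13, 8, 4, 3, 6, 7, 1, 9, 10, 11, 12, 5]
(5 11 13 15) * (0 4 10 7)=(0 4 10 7)(5 11 13 15)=[4, 1, 2, 3, 10, 11, 6, 0, 8, 9, 7, 13, 12, 15, 14, 5]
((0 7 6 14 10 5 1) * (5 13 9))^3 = ((0 7 6 14 10 13 9 5 1))^3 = (0 14 9)(1 6 13)(5 7 10)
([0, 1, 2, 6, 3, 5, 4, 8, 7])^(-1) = [0, 1, 2, 4, 6, 5, 3, 8, 7]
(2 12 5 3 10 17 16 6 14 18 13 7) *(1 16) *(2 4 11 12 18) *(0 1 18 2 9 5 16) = (0 1)(3 10 17 18 13 7 4 11 12 16 6 14 9 5) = [1, 0, 2, 10, 11, 3, 14, 4, 8, 5, 17, 12, 16, 7, 9, 15, 6, 18, 13]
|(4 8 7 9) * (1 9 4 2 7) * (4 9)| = 3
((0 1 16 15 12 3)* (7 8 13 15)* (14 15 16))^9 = (0 15)(1 12)(3 14)(7 8 13 16)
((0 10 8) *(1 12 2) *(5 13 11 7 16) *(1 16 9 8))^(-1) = (0 8 9 7 11 13 5 16 2 12 1 10)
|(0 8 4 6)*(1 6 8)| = |(0 1 6)(4 8)| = 6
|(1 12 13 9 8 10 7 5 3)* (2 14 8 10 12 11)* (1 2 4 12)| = 13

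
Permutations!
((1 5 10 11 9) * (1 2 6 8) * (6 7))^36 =(11)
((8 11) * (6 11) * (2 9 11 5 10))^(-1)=(2 10 5 6 8 11 9)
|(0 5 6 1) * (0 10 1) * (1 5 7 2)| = |(0 7 2 1 10 5 6)| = 7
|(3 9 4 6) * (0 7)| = 4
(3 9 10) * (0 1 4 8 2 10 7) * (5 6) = (0 1 4 8 2 10 3 9 7)(5 6) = [1, 4, 10, 9, 8, 6, 5, 0, 2, 7, 3]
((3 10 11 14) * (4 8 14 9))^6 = ((3 10 11 9 4 8 14))^6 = (3 14 8 4 9 11 10)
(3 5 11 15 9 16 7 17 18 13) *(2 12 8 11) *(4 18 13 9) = (2 12 8 11 15 4 18 9 16 7 17 13 3 5) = [0, 1, 12, 5, 18, 2, 6, 17, 11, 16, 10, 15, 8, 3, 14, 4, 7, 13, 9]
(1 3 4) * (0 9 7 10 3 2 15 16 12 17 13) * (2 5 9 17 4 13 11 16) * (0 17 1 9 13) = (0 1 5 13 17 11 16 12 4 9 7 10 3)(2 15) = [1, 5, 15, 0, 9, 13, 6, 10, 8, 7, 3, 16, 4, 17, 14, 2, 12, 11]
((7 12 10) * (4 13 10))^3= (4 7 13 12 10)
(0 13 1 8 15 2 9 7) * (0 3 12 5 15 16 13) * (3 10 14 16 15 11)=(1 8 15 2 9 7 10 14 16 13)(3 12 5 11)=[0, 8, 9, 12, 4, 11, 6, 10, 15, 7, 14, 3, 5, 1, 16, 2, 13]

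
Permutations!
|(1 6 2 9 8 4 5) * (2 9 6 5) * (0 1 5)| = |(0 1)(2 6 9 8 4)| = 10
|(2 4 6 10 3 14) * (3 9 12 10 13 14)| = |(2 4 6 13 14)(9 12 10)| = 15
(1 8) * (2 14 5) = [0, 8, 14, 3, 4, 2, 6, 7, 1, 9, 10, 11, 12, 13, 5] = (1 8)(2 14 5)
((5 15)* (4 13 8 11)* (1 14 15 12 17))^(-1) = ((1 14 15 5 12 17)(4 13 8 11))^(-1) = (1 17 12 5 15 14)(4 11 8 13)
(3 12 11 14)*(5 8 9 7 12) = (3 5 8 9 7 12 11 14) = [0, 1, 2, 5, 4, 8, 6, 12, 9, 7, 10, 14, 11, 13, 3]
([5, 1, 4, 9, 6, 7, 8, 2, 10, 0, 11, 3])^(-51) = (0 4 11 5 6 3 7 8 9 2 10)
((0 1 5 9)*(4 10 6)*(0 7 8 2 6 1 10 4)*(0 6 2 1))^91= ((0 10)(1 5 9 7 8))^91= (0 10)(1 5 9 7 8)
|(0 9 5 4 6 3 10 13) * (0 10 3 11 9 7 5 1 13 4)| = 21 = |(0 7 5)(1 13 10 4 6 11 9)|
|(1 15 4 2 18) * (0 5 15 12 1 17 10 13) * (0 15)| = 14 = |(0 5)(1 12)(2 18 17 10 13 15 4)|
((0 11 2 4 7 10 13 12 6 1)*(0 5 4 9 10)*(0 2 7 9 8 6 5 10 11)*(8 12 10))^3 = ((1 8 6)(2 12 5 4 9 11 7)(10 13))^3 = (2 4 7 5 11 12 9)(10 13)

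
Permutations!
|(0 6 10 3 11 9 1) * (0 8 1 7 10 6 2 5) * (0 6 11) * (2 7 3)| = |(0 7 10 2 5 6 11 9 3)(1 8)| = 18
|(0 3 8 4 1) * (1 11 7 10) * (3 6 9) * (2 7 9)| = |(0 6 2 7 10 1)(3 8 4 11 9)| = 30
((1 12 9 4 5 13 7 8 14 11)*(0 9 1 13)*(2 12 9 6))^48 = (7 11 8 13 14)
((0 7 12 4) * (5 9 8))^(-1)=((0 7 12 4)(5 9 8))^(-1)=(0 4 12 7)(5 8 9)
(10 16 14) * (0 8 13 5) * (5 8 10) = (0 10 16 14 5)(8 13) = [10, 1, 2, 3, 4, 0, 6, 7, 13, 9, 16, 11, 12, 8, 5, 15, 14]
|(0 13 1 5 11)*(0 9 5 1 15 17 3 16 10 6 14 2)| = |(0 13 15 17 3 16 10 6 14 2)(5 11 9)| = 30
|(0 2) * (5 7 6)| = 6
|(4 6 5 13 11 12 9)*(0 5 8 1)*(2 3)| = 10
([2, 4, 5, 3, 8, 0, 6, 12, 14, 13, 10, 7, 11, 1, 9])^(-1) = (0 5 2)(1 13 9 14 8 4)(7 11 12)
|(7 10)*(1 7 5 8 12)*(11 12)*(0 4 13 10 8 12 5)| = |(0 4 13 10)(1 7 8 11 5 12)| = 12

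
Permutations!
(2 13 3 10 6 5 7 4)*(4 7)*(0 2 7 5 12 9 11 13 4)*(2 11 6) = (0 11 13 3 10 2 4 7 5)(6 12 9) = [11, 1, 4, 10, 7, 0, 12, 5, 8, 6, 2, 13, 9, 3]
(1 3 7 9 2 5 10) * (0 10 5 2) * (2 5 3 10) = (0 2 5 3 7 9)(1 10) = [2, 10, 5, 7, 4, 3, 6, 9, 8, 0, 1]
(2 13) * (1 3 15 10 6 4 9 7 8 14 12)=(1 3 15 10 6 4 9 7 8 14 12)(2 13)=[0, 3, 13, 15, 9, 5, 4, 8, 14, 7, 6, 11, 1, 2, 12, 10]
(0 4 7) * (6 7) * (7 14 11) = (0 4 6 14 11 7) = [4, 1, 2, 3, 6, 5, 14, 0, 8, 9, 10, 7, 12, 13, 11]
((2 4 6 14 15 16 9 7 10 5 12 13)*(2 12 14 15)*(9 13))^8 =((2 4 6 15 16 13 12 9 7 10 5 14))^8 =(2 7 16)(4 10 13)(5 12 6)(9 15 14)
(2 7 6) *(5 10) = (2 7 6)(5 10) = [0, 1, 7, 3, 4, 10, 2, 6, 8, 9, 5]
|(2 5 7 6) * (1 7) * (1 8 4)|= |(1 7 6 2 5 8 4)|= 7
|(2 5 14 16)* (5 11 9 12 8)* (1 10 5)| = |(1 10 5 14 16 2 11 9 12 8)| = 10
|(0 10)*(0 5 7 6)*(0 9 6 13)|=|(0 10 5 7 13)(6 9)|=10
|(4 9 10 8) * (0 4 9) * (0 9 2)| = |(0 4 9 10 8 2)| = 6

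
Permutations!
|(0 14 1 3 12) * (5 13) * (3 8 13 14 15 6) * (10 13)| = |(0 15 6 3 12)(1 8 10 13 5 14)| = 30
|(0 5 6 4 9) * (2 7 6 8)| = |(0 5 8 2 7 6 4 9)| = 8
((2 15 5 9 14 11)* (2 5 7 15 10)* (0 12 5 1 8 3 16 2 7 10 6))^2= ((0 12 5 9 14 11 1 8 3 16 2 6)(7 15 10))^2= (0 5 14 1 3 2)(6 12 9 11 8 16)(7 10 15)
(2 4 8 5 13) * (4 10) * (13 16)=(2 10 4 8 5 16 13)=[0, 1, 10, 3, 8, 16, 6, 7, 5, 9, 4, 11, 12, 2, 14, 15, 13]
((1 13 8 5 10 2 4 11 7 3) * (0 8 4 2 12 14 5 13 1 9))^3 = ((0 8 13 4 11 7 3 9)(5 10 12 14))^3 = (0 4 3 8 11 9 13 7)(5 14 12 10)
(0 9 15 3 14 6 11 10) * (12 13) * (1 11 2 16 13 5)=(0 9 15 3 14 6 2 16 13 12 5 1 11 10)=[9, 11, 16, 14, 4, 1, 2, 7, 8, 15, 0, 10, 5, 12, 6, 3, 13]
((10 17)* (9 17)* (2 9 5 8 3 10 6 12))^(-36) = ((2 9 17 6 12)(3 10 5 8))^(-36) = (2 12 6 17 9)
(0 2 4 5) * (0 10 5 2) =[0, 1, 4, 3, 2, 10, 6, 7, 8, 9, 5] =(2 4)(5 10)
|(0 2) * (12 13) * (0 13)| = 4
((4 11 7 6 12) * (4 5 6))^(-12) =((4 11 7)(5 6 12))^(-12) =(12)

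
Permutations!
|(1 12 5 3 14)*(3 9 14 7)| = |(1 12 5 9 14)(3 7)| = 10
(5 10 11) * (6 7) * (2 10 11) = (2 10)(5 11)(6 7) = [0, 1, 10, 3, 4, 11, 7, 6, 8, 9, 2, 5]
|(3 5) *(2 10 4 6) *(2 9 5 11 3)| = 6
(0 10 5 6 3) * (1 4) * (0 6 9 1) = (0 10 5 9 1 4)(3 6) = [10, 4, 2, 6, 0, 9, 3, 7, 8, 1, 5]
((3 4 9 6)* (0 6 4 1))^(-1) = (0 1 3 6)(4 9)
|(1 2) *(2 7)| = 3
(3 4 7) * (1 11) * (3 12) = [0, 11, 2, 4, 7, 5, 6, 12, 8, 9, 10, 1, 3] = (1 11)(3 4 7 12)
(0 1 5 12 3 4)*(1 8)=[8, 5, 2, 4, 0, 12, 6, 7, 1, 9, 10, 11, 3]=(0 8 1 5 12 3 4)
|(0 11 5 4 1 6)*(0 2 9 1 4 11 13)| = |(0 13)(1 6 2 9)(5 11)| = 4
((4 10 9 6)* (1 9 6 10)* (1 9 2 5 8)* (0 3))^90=((0 3)(1 2 5 8)(4 9 10 6))^90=(1 5)(2 8)(4 10)(6 9)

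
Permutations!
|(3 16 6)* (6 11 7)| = |(3 16 11 7 6)| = 5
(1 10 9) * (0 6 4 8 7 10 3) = [6, 3, 2, 0, 8, 5, 4, 10, 7, 1, 9] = (0 6 4 8 7 10 9 1 3)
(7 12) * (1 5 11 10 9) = (1 5 11 10 9)(7 12) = [0, 5, 2, 3, 4, 11, 6, 12, 8, 1, 9, 10, 7]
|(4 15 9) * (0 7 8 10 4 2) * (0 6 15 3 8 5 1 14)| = 20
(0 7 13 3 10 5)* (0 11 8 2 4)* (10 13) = [7, 1, 4, 13, 0, 11, 6, 10, 2, 9, 5, 8, 12, 3] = (0 7 10 5 11 8 2 4)(3 13)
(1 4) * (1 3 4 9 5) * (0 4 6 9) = (0 4 3 6 9 5 1) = [4, 0, 2, 6, 3, 1, 9, 7, 8, 5]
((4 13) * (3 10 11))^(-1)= (3 11 10)(4 13)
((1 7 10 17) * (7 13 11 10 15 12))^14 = ((1 13 11 10 17)(7 15 12))^14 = (1 17 10 11 13)(7 12 15)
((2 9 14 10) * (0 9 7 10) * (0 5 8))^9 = (0 8 5 14 9)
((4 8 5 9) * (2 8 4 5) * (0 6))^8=(9)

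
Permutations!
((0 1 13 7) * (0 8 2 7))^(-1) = (0 13 1)(2 8 7)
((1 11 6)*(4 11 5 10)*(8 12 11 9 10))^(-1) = ((1 5 8 12 11 6)(4 9 10))^(-1) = (1 6 11 12 8 5)(4 10 9)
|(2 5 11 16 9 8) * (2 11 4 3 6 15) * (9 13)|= |(2 5 4 3 6 15)(8 11 16 13 9)|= 30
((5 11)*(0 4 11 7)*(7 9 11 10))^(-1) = ((0 4 10 7)(5 9 11))^(-1) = (0 7 10 4)(5 11 9)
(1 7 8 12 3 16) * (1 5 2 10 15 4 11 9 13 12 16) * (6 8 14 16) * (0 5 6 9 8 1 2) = (0 5)(1 7 14 16 6)(2 10 15 4 11 8 9 13 12 3) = [5, 7, 10, 2, 11, 0, 1, 14, 9, 13, 15, 8, 3, 12, 16, 4, 6]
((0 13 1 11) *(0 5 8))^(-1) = ((0 13 1 11 5 8))^(-1) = (0 8 5 11 1 13)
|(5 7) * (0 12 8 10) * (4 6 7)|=|(0 12 8 10)(4 6 7 5)|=4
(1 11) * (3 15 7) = (1 11)(3 15 7) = [0, 11, 2, 15, 4, 5, 6, 3, 8, 9, 10, 1, 12, 13, 14, 7]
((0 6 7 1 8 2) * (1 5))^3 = (0 5 2 7 8 6 1)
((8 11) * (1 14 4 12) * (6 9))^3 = (1 12 4 14)(6 9)(8 11) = ((1 14 4 12)(6 9)(8 11))^3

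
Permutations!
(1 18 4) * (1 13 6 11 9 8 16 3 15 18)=(3 15 18 4 13 6 11 9 8 16)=[0, 1, 2, 15, 13, 5, 11, 7, 16, 8, 10, 9, 12, 6, 14, 18, 3, 17, 4]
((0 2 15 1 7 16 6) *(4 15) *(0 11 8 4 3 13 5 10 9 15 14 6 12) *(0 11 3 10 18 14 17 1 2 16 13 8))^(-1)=((0 16 12 11)(1 7 13 5 18 14 6 3 8 4 17)(2 10 9 15))^(-1)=(0 11 12 16)(1 17 4 8 3 6 14 18 5 13 7)(2 15 9 10)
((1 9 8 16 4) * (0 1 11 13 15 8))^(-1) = (0 9 1)(4 16 8 15 13 11)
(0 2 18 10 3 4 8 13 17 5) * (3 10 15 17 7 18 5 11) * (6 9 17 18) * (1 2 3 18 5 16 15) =[3, 2, 16, 4, 8, 0, 9, 6, 13, 17, 10, 18, 12, 7, 14, 5, 15, 11, 1] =(0 3 4 8 13 7 6 9 17 11 18 1 2 16 15 5)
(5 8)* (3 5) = (3 5 8) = [0, 1, 2, 5, 4, 8, 6, 7, 3]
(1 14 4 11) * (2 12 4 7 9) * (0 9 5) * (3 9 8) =(0 8 3 9 2 12 4 11 1 14 7 5) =[8, 14, 12, 9, 11, 0, 6, 5, 3, 2, 10, 1, 4, 13, 7]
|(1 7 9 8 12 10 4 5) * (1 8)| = 15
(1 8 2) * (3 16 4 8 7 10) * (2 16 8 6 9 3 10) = (1 7 2)(3 8 16 4 6 9) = [0, 7, 1, 8, 6, 5, 9, 2, 16, 3, 10, 11, 12, 13, 14, 15, 4]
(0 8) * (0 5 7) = [8, 1, 2, 3, 4, 7, 6, 0, 5] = (0 8 5 7)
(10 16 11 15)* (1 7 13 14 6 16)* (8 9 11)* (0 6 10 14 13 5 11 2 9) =(0 6 16 8)(1 7 5 11 15 14 10)(2 9) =[6, 7, 9, 3, 4, 11, 16, 5, 0, 2, 1, 15, 12, 13, 10, 14, 8]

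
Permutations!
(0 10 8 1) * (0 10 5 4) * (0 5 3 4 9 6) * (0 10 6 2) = [3, 6, 0, 4, 5, 9, 10, 7, 1, 2, 8] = (0 3 4 5 9 2)(1 6 10 8)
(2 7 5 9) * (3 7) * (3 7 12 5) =(2 7 3 12 5 9) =[0, 1, 7, 12, 4, 9, 6, 3, 8, 2, 10, 11, 5]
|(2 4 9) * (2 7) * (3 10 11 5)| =4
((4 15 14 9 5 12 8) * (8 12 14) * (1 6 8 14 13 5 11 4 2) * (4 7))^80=((1 6 8 2)(4 15 14 9 11 7)(5 13))^80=(4 14 11)(7 15 9)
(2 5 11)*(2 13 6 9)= (2 5 11 13 6 9)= [0, 1, 5, 3, 4, 11, 9, 7, 8, 2, 10, 13, 12, 6]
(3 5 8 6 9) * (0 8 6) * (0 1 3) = [8, 3, 2, 5, 4, 6, 9, 7, 1, 0] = (0 8 1 3 5 6 9)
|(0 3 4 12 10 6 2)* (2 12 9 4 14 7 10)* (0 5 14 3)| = 14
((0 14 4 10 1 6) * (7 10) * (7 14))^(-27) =((0 7 10 1 6)(4 14))^(-27) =(0 1 7 6 10)(4 14)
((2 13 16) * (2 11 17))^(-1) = ((2 13 16 11 17))^(-1) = (2 17 11 16 13)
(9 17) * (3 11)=[0, 1, 2, 11, 4, 5, 6, 7, 8, 17, 10, 3, 12, 13, 14, 15, 16, 9]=(3 11)(9 17)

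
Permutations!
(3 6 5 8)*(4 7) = (3 6 5 8)(4 7) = [0, 1, 2, 6, 7, 8, 5, 4, 3]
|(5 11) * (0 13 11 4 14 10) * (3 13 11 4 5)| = 7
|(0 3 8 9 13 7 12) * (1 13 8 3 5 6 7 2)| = |(0 5 6 7 12)(1 13 2)(8 9)| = 30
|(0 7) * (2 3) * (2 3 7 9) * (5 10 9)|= 6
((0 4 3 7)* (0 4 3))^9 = (0 3 7 4)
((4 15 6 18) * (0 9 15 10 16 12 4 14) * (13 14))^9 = ((0 9 15 6 18 13 14)(4 10 16 12))^9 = (0 15 18 14 9 6 13)(4 10 16 12)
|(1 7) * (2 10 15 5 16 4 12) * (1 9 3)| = 28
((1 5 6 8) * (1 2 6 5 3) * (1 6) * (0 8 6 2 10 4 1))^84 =((0 8 10 4 1 3 2))^84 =(10)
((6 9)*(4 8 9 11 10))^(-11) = (4 8 9 6 11 10)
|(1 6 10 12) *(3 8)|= |(1 6 10 12)(3 8)|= 4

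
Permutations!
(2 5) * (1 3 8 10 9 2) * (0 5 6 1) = (0 5)(1 3 8 10 9 2 6) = [5, 3, 6, 8, 4, 0, 1, 7, 10, 2, 9]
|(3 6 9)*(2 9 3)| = 2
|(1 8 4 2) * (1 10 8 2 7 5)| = |(1 2 10 8 4 7 5)| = 7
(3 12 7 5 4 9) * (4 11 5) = (3 12 7 4 9)(5 11) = [0, 1, 2, 12, 9, 11, 6, 4, 8, 3, 10, 5, 7]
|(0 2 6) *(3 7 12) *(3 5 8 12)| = 6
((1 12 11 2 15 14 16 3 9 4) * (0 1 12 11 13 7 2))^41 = (0 11 1)(2 15 14 16 3 9 4 12 13 7)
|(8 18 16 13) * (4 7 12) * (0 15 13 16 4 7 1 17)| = |(0 15 13 8 18 4 1 17)(7 12)| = 8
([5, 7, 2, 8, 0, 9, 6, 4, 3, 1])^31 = [5, 7, 2, 8, 0, 9, 6, 4, 3, 1]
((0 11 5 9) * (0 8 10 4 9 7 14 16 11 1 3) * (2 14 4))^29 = (0 3 1)(2 10 8 9 4 7 5 11 16 14)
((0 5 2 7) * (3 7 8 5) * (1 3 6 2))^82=((0 6 2 8 5 1 3 7))^82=(0 2 5 3)(1 7 6 8)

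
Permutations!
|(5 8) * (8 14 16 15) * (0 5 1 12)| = 8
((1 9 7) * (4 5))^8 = ((1 9 7)(4 5))^8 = (1 7 9)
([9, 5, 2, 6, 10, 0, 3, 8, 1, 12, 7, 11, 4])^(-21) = [8, 10, 2, 6, 0, 7, 3, 12, 4, 1, 9, 11, 5]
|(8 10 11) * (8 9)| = 4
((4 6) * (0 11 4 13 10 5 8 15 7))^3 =(0 6 5 7 4 10 15 11 13 8)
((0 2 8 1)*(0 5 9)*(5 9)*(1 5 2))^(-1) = ((0 1 9)(2 8 5))^(-1) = (0 9 1)(2 5 8)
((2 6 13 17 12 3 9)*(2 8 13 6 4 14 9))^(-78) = (2 9 17)(3 14 13)(4 8 12)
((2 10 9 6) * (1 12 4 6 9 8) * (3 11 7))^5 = (1 10 6 12 8 2 4)(3 7 11)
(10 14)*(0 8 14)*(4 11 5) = (0 8 14 10)(4 11 5) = [8, 1, 2, 3, 11, 4, 6, 7, 14, 9, 0, 5, 12, 13, 10]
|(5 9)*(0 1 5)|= |(0 1 5 9)|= 4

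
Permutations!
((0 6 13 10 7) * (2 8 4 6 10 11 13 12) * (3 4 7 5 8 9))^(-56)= ((0 10 5 8 7)(2 9 3 4 6 12)(11 13))^(-56)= (13)(0 7 8 5 10)(2 6 3)(4 9 12)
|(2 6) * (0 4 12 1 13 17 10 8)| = |(0 4 12 1 13 17 10 8)(2 6)| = 8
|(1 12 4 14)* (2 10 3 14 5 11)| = 9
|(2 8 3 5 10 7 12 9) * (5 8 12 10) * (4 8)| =6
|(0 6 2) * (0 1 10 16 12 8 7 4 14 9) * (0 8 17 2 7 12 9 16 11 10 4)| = |(0 6 7)(1 4 14 16 9 8 12 17 2)(10 11)| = 18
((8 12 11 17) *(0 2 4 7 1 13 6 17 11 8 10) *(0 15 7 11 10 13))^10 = (0 4 10 7)(1 2 11 15)(6 17 13)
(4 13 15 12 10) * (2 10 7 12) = (2 10 4 13 15)(7 12) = [0, 1, 10, 3, 13, 5, 6, 12, 8, 9, 4, 11, 7, 15, 14, 2]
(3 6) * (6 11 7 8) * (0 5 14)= (0 5 14)(3 11 7 8 6)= [5, 1, 2, 11, 4, 14, 3, 8, 6, 9, 10, 7, 12, 13, 0]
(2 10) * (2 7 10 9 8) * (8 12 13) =(2 9 12 13 8)(7 10) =[0, 1, 9, 3, 4, 5, 6, 10, 2, 12, 7, 11, 13, 8]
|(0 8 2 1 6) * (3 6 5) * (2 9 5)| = 6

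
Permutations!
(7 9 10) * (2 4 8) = [0, 1, 4, 3, 8, 5, 6, 9, 2, 10, 7] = (2 4 8)(7 9 10)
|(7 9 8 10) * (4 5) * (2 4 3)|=4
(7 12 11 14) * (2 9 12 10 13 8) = [0, 1, 9, 3, 4, 5, 6, 10, 2, 12, 13, 14, 11, 8, 7] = (2 9 12 11 14 7 10 13 8)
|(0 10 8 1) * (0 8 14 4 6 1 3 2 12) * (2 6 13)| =|(0 10 14 4 13 2 12)(1 8 3 6)| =28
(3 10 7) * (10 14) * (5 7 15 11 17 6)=[0, 1, 2, 14, 4, 7, 5, 3, 8, 9, 15, 17, 12, 13, 10, 11, 16, 6]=(3 14 10 15 11 17 6 5 7)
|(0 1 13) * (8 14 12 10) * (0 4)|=|(0 1 13 4)(8 14 12 10)|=4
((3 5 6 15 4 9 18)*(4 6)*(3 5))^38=(4 18)(5 9)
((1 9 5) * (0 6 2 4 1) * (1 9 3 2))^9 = ((0 6 1 3 2 4 9 5))^9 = (0 6 1 3 2 4 9 5)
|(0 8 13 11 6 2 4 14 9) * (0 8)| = |(2 4 14 9 8 13 11 6)| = 8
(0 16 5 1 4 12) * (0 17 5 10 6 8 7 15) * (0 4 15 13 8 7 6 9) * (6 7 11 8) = (0 16 10 9)(1 15 4 12 17 5)(6 11 8 7 13) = [16, 15, 2, 3, 12, 1, 11, 13, 7, 0, 9, 8, 17, 6, 14, 4, 10, 5]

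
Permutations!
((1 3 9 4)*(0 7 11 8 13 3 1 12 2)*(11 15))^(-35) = (0 12 9 13 11 7 2 4 3 8 15)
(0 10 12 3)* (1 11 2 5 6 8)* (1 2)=[10, 11, 5, 0, 4, 6, 8, 7, 2, 9, 12, 1, 3]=(0 10 12 3)(1 11)(2 5 6 8)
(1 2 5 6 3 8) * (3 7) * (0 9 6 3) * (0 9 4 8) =(0 4 8 1 2 5 3)(6 7 9) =[4, 2, 5, 0, 8, 3, 7, 9, 1, 6]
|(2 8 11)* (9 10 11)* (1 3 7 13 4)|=5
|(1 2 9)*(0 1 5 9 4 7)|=10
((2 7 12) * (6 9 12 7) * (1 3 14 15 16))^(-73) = (1 14 16 3 15)(2 12 9 6)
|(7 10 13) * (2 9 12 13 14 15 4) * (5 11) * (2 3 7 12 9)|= |(3 7 10 14 15 4)(5 11)(12 13)|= 6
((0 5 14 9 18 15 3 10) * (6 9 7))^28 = ((0 5 14 7 6 9 18 15 3 10))^28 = (0 3 18 6 14)(5 10 15 9 7)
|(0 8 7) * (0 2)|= 4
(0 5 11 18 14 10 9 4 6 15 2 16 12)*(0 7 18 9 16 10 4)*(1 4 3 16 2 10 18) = (0 5 11 9)(1 4 6 15 10 2 18 14 3 16 12 7) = [5, 4, 18, 16, 6, 11, 15, 1, 8, 0, 2, 9, 7, 13, 3, 10, 12, 17, 14]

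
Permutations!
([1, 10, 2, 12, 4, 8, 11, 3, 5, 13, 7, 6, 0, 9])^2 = (13)(0 10 3)(1 7 12)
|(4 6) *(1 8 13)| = |(1 8 13)(4 6)| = 6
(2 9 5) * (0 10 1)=[10, 0, 9, 3, 4, 2, 6, 7, 8, 5, 1]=(0 10 1)(2 9 5)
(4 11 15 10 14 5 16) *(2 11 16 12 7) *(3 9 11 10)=(2 10 14 5 12 7)(3 9 11 15)(4 16)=[0, 1, 10, 9, 16, 12, 6, 2, 8, 11, 14, 15, 7, 13, 5, 3, 4]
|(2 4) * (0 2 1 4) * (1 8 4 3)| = |(0 2)(1 3)(4 8)| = 2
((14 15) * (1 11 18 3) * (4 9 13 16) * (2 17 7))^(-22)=(1 18)(2 7 17)(3 11)(4 13)(9 16)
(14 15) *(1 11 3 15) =(1 11 3 15 14) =[0, 11, 2, 15, 4, 5, 6, 7, 8, 9, 10, 3, 12, 13, 1, 14]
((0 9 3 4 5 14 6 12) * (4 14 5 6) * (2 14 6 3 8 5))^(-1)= (0 12 6 3 4 14 2 5 8 9)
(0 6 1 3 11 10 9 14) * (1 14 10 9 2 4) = (0 6 14)(1 3 11 9 10 2 4) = [6, 3, 4, 11, 1, 5, 14, 7, 8, 10, 2, 9, 12, 13, 0]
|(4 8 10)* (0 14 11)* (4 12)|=|(0 14 11)(4 8 10 12)|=12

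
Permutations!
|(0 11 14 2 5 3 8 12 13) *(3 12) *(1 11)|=|(0 1 11 14 2 5 12 13)(3 8)|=8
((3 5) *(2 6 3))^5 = (2 6 3 5)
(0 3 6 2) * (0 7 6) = (0 3)(2 7 6) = [3, 1, 7, 0, 4, 5, 2, 6]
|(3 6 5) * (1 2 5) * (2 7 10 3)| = 10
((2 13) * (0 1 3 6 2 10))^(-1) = (0 10 13 2 6 3 1)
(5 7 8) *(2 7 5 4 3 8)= (2 7)(3 8 4)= [0, 1, 7, 8, 3, 5, 6, 2, 4]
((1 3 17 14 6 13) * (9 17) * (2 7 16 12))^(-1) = (1 13 6 14 17 9 3)(2 12 16 7)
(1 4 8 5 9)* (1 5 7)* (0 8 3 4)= (0 8 7 1)(3 4)(5 9)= [8, 0, 2, 4, 3, 9, 6, 1, 7, 5]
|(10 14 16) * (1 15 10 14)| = 6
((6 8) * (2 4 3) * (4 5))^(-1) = (2 3 4 5)(6 8)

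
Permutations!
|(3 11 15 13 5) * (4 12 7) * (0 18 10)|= 15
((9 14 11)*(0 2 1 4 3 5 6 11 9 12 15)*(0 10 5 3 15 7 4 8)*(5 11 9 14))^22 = (0 1)(2 8)(4 12 10)(5 6 9)(7 11 15)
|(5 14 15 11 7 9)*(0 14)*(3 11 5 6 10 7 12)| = |(0 14 15 5)(3 11 12)(6 10 7 9)| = 12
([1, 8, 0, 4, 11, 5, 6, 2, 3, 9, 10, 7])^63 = [2, 0, 7, 8, 3, 5, 6, 11, 1, 9, 10, 4]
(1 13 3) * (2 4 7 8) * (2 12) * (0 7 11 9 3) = [7, 13, 4, 1, 11, 5, 6, 8, 12, 3, 10, 9, 2, 0] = (0 7 8 12 2 4 11 9 3 1 13)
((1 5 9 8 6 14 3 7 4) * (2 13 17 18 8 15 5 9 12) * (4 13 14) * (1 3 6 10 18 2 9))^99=((2 14 6 4 3 7 13 17)(5 12 9 15)(8 10 18))^99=(18)(2 4 13 14 3 17 6 7)(5 15 9 12)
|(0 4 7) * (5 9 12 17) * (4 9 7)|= 6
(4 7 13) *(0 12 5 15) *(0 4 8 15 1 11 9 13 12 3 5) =[3, 11, 2, 5, 7, 1, 6, 12, 15, 13, 10, 9, 0, 8, 14, 4] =(0 3 5 1 11 9 13 8 15 4 7 12)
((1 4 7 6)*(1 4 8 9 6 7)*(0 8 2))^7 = (9)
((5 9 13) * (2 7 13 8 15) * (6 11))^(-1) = ((2 7 13 5 9 8 15)(6 11))^(-1) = (2 15 8 9 5 13 7)(6 11)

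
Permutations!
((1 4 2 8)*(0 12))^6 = (12)(1 2)(4 8) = ((0 12)(1 4 2 8))^6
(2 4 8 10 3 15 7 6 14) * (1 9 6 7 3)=[0, 9, 4, 15, 8, 5, 14, 7, 10, 6, 1, 11, 12, 13, 2, 3]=(1 9 6 14 2 4 8 10)(3 15)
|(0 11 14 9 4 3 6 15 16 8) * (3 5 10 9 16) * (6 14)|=8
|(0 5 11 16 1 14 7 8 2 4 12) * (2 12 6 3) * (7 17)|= 20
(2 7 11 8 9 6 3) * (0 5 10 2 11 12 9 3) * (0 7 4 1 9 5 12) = (0 12 5 10 2 4 1 9 6 7)(3 11 8) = [12, 9, 4, 11, 1, 10, 7, 0, 3, 6, 2, 8, 5]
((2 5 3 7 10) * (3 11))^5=((2 5 11 3 7 10))^5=(2 10 7 3 11 5)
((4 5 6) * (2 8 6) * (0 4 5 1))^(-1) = (0 1 4)(2 5 6 8)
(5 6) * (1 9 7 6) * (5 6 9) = (1 5)(7 9) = [0, 5, 2, 3, 4, 1, 6, 9, 8, 7]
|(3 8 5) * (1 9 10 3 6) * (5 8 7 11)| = |(1 9 10 3 7 11 5 6)| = 8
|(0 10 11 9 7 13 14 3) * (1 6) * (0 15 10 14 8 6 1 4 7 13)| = 12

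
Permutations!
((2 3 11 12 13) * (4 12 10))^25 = (2 4 3 12 11 13 10)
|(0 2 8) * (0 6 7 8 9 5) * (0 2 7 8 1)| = 6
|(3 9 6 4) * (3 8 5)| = |(3 9 6 4 8 5)| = 6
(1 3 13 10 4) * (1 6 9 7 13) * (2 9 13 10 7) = [0, 3, 9, 1, 6, 5, 13, 10, 8, 2, 4, 11, 12, 7] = (1 3)(2 9)(4 6 13 7 10)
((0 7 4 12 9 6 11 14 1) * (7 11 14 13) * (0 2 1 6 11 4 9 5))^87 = (0 5 12 4)(1 2)(6 14)(7 13 11 9)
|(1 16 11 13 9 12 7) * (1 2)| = |(1 16 11 13 9 12 7 2)| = 8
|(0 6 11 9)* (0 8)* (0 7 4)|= 7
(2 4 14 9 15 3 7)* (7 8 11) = (2 4 14 9 15 3 8 11 7) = [0, 1, 4, 8, 14, 5, 6, 2, 11, 15, 10, 7, 12, 13, 9, 3]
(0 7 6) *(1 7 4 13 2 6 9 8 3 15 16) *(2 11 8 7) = (0 4 13 11 8 3 15 16 1 2 6)(7 9) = [4, 2, 6, 15, 13, 5, 0, 9, 3, 7, 10, 8, 12, 11, 14, 16, 1]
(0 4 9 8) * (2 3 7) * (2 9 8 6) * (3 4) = (0 3 7 9 6 2 4 8) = [3, 1, 4, 7, 8, 5, 2, 9, 0, 6]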